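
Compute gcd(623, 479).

1

gcd(623, 479):
  623 = 1·479 + 144
  479 = 3·144 + 47
  144 = 3·47 + 3
  47 = 15·3 + 2
  3 = 1·2 + 1
  2 = 2·1
so gcd(623, 479) = 1.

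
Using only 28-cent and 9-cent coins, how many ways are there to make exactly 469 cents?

Need nonnegative integers with 28j + 9k = 469.
gcd(28, 9) = 1, and 28·(1) + 9·(-3) = 1.
So (j₀, k₀) = (469, -1407); general j = 469 + 9t, k = -1407 - 28t.
j ≥ 0 ⇒ t ≥ -52; k ≥ 0 ⇒ t ≤ -51. That's 2 values of t.

2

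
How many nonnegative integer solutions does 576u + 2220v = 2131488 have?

gcd(2220, 576) = 12.
By Bézout, 576*(27) + 2220*(-7) = 12.
One solution: (93, 936).
General: u = 93 + 185t, v = 936 - 48t.
u ≥ 0 ⇒ t ≥ 0; v ≥ 0 ⇒ t ≤ 19. So t ∈ [0, 19]: 20 solutions.

20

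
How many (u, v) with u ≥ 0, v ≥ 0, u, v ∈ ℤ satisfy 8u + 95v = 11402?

gcd(95, 8):
  95 = 11*8 + 7
  8 = 1*7 + 1
  7 = 7*1
so gcd(95, 8) = 1.
Back-substitute for Bézout coefficients:
  1 = 8 - 1*7
  ... = 8*(12) + 95*(-1)
Scale by 11402: one solution is (136824, -11402). Reduce u mod 95: (24, 118).
General: u = 24 + 95t, v = 118 - 8t.
u ≥ 0 ⇒ t ≥ 0; v ≥ 0 ⇒ t ≤ 14. So t ∈ [0, 14]: 15 solutions.

15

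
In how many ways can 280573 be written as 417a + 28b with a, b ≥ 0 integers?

24

gcd(417, 28) = 1  (417 = 14·28 + 25, 28 = 1·25 + 3, 25 = 8·3 + 1, 3 = 3·1).
Back-substituting, 417·(9) + 28·(-134) = 1.
Scale by 280573: one solution is (2525157, -37596782). Reduce a mod 28: (5, 9946).
General: a = 5 + 28t, b = 9946 - 417t.
a ≥ 0 ⇒ t ≥ 0; b ≥ 0 ⇒ t ≤ 23. So t ∈ [0, 23]: 24 solutions.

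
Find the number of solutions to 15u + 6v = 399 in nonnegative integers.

13

gcd(15, 6):
  15 = 2×6 + 3
  6 = 2×3
so gcd(15, 6) = 3.
Back-substitute for Bézout coefficients:
  3 = 15 - 2×6
  ... = 15×(1) + 6×(-2)
Scale by 133: one solution is (133, -266). Reduce u mod 2: (1, 64).
General: u = 1 + 2t, v = 64 - 5t.
u ≥ 0 ⇒ t ≥ 0; v ≥ 0 ⇒ t ≤ 12. So t ∈ [0, 12]: 13 solutions.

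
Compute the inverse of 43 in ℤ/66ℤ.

gcd(66, 43) = 1.
By Bézout, 43×(-23) + 66×(15) = 1.
So 43×-23 ≡ 1 (mod 66), and -23 mod 66 = 43.

43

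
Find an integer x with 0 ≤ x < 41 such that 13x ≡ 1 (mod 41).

gcd(41, 13):
  41 = 3·13 + 2
  13 = 6·2 + 1
  2 = 2·1
so gcd(41, 13) = 1.
Back-substitute for Bézout coefficients:
  1 = 13 - 6·2
  ... = 13·(19) + 41·(-6)
So 13·19 ≡ 1 (mod 41), and 19 mod 41 = 19.

19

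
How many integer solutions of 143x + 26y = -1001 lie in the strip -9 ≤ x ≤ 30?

gcd(143, 26) = 13.
By Bézout, 143*(1) + 26*(-5) = 13.
Particular solution: (1, -44).
General solution: x = 1 + 2t, y = -44 - 11t for integer t.
-9 ≤ 1 + 2t ≤ 30 gives t ∈ [-5, 14], which is 20 values.

20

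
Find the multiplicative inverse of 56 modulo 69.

53

gcd(69, 56) = 1.
By Bézout, 56*(-16) + 69*(13) = 1.
So 56*-16 ≡ 1 (mod 69), and -16 mod 69 = 53.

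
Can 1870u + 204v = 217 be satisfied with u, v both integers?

no

gcd(1870, 204) = 34  (1870 = 9×204 + 34, 204 = 6×34).
34 does not divide 217 (remainder 13), so no integer solutions.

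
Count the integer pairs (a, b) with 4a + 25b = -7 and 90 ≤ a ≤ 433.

14

gcd(25, 4):
  25 = 6·4 + 1
  4 = 4·1
so gcd(25, 4) = 1.
Back-substitute for Bézout coefficients:
  1 = 25 - 6·4
  ... = 4·(-6) + 25·(1)
Scale by -7: particular solution (42, -7); reduce a mod 25: (17, -3).
General solution: a = 17 + 25t, b = -3 - 4t for integer t.
90 ≤ 17 + 25t ≤ 433 gives t ∈ [3, 16], which is 14 values.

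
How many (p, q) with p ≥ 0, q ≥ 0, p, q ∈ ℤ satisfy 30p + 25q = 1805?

gcd(30, 25):
  30 = 1·25 + 5
  25 = 5·5
so gcd(30, 25) = 5.
Back-substitute for Bézout coefficients:
  5 = 30 - 1·25
  ... = 30·(1) + 25·(-1)
Scale by 361: one solution is (361, -361). Reduce p mod 5: (1, 71).
General: p = 1 + 5t, q = 71 - 6t.
p ≥ 0 ⇒ t ≥ 0; q ≥ 0 ⇒ t ≤ 11. So t ∈ [0, 11]: 12 solutions.

12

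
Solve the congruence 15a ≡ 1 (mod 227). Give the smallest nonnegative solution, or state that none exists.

gcd(227, 15) = 1.
1 divides 1, so solutions exist.
By Bézout, 15×(106) + 227×(-7) = 1.
So 15×(106) ≡ 1 (mod 227); multiply by 1: a ≡ 106 (mod 227).
Smallest nonnegative: a = 106 mod 227 = 106.

106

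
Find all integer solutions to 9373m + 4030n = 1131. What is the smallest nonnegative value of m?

gcd(9373, 4030) = 13.
13 divides 1131, so solutions exist.
By Bézout, 9373×(-89) + 4030×(207) = 13.
Scale by 1131/13 = 87: (m₀, n₀) = (-7743, 18009).
General solution: m = -7743 + 310t, n = 18009 - 721t for integer t.
m ≥ 0: smallest is -7743 mod 310 = 7 (at t = 25), with n = -16.

7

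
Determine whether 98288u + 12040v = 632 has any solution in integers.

yes

gcd(98288, 12040) = 8  (98288 = 8×12040 + 1968, 12040 = 6×1968 + 232, 1968 = 8×232 + 112, 232 = 2×112 + 8, 112 = 14×8).
8 divides 632, so integer solutions exist.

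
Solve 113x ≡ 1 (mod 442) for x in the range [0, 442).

133

gcd(442, 113) = 1.
By Bézout, 113·(133) + 442·(-34) = 1.
So 113·133 ≡ 1 (mod 442), and 133 mod 442 = 133.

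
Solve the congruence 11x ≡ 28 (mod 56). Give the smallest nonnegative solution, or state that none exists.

gcd(56, 11) = 1  (56 = 5·11 + 1, 11 = 11·1).
1 divides 28, so solutions exist.
Back-substituting, 11·(-5) + 56·(1) = 1.
So 11·(-5) ≡ 1 (mod 56); multiply by 28: x ≡ -140 (mod 56).
Smallest nonnegative: x = -140 mod 56 = 28.

28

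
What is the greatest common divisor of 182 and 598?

gcd(598, 182) = 26  (598 = 3·182 + 52, 182 = 3·52 + 26, 52 = 2·26).

26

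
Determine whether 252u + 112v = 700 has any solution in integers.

yes

gcd(252, 112) = 28  (252 = 2×112 + 28, 112 = 4×28).
28 divides 700, so integer solutions exist.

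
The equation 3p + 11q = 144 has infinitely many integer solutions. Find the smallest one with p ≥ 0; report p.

gcd(11, 3) = 1.
1 divides 144, so solutions exist.
By Bézout, 3×(4) + 11×(-1) = 1.
Scale by 144/1 = 144: (p₀, q₀) = (576, -144).
General solution: p = 576 + 11t, q = -144 - 3t for integer t.
p ≥ 0: smallest is 576 mod 11 = 4 (at t = -52), with q = 12.

4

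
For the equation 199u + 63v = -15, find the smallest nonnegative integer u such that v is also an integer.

30

gcd(199, 63) = 1  (199 = 3·63 + 10, 63 = 6·10 + 3, 10 = 3·3 + 1, 3 = 3·1).
1 divides -15, so solutions exist.
Back-substituting, 199·(19) + 63·(-60) = 1.
Scale by -15/1 = -15: (u₀, v₀) = (-285, 900).
General solution: u = -285 + 63t, v = 900 - 199t for integer t.
u ≥ 0: smallest is -285 mod 63 = 30 (at t = 5), with v = -95.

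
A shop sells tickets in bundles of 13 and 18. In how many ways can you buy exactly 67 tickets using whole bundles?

Need nonnegative integers with 13j + 18k = 67.
gcd(13, 18) = 1, and 13·(7) + 18·(-5) = 1.
So (j₀, k₀) = (469, -335); general j = 469 + 18t, k = -335 - 13t.
j ≥ 0 ⇒ t ≥ -26; k ≥ 0 ⇒ t ≤ -26. That's 1 value of t.

1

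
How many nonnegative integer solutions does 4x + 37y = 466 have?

gcd(37, 4) = 1.
By Bézout, 4*(-9) + 37*(1) = 1.
One solution: (24, 10).
General: x = 24 + 37t, y = 10 - 4t.
x ≥ 0 ⇒ t ≥ 0; y ≥ 0 ⇒ t ≤ 2. So t ∈ [0, 2]: 3 solutions.

3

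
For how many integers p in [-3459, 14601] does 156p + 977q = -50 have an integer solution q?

gcd(977, 156) = 1  (977 = 6*156 + 41, 156 = 3*41 + 33, 41 = 1*33 + 8, 33 = 4*8 + 1, 8 = 8*1).
Back-substituting, 156*(119) + 977*(-19) = 1.
Scale by -50: particular solution (-5950, 950); reduce p mod 977: (889, -142).
General solution: p = 889 + 977t, q = -142 - 156t for integer t.
-3459 ≤ 889 + 977t ≤ 14601 gives t ∈ [-4, 14], which is 19 values.

19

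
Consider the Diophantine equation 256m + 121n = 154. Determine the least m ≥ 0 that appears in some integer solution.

11

gcd(256, 121) = 1  (256 = 2×121 + 14, 121 = 8×14 + 9, 14 = 1×9 + 5, 9 = 1×5 + 4, 5 = 1×4 + 1, 4 = 4×1).
1 divides 154, so solutions exist.
Back-substituting, 256×(26) + 121×(-55) = 1.
Scale by 154/1 = 154: (m₀, n₀) = (4004, -8470).
General solution: m = 4004 + 121t, n = -8470 - 256t for integer t.
m ≥ 0: smallest is 4004 mod 121 = 11 (at t = -33), with n = -22.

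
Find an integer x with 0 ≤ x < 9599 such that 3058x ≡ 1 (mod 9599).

gcd(9599, 3058) = 1.
By Bézout, 3058·(-2891) + 9599·(921) = 1.
So 3058·-2891 ≡ 1 (mod 9599), and -2891 mod 9599 = 6708.

6708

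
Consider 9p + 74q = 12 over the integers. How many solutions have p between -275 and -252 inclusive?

gcd(74, 9) = 1.
By Bézout, 9×(33) + 74×(-4) = 1.
Particular solution: (26, -3).
General solution: p = 26 + 74t, q = -3 - 9t for integer t.
-275 ≤ 26 + 74t ≤ -252 gives t ∈ [-4, -4], which is 1 value.

1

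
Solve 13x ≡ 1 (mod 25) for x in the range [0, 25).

gcd(25, 13) = 1.
By Bézout, 13·(2) + 25·(-1) = 1.
So 13·2 ≡ 1 (mod 25), and 2 mod 25 = 2.

2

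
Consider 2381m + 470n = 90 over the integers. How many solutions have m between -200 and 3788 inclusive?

gcd(2381, 470):
  2381 = 5*470 + 31
  470 = 15*31 + 5
  31 = 6*5 + 1
  5 = 5*1
so gcd(2381, 470) = 1.
Back-substitute for Bézout coefficients:
  1 = 31 - 6*5
  ... = 2381*(91) + 470*(-461)
Scale by 90: particular solution (8190, -41490); reduce m mod 470: (200, -1013).
General solution: m = 200 + 470t, n = -1013 - 2381t for integer t.
-200 ≤ 200 + 470t ≤ 3788 gives t ∈ [0, 7], which is 8 values.

8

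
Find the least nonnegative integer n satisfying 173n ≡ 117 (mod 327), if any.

150

gcd(327, 173):
  327 = 1×173 + 154
  173 = 1×154 + 19
  154 = 8×19 + 2
  19 = 9×2 + 1
  2 = 2×1
so gcd(327, 173) = 1.
1 divides 117, so solutions exist.
Back-substitute for Bézout coefficients:
  1 = 19 - 9×2
  ... = 173×(155) + 327×(-82)
So 173×(155) ≡ 1 (mod 327); multiply by 117: n ≡ 18135 (mod 327).
Smallest nonnegative: n = 18135 mod 327 = 150.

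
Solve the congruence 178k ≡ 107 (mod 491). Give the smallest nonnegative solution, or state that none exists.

gcd(491, 178) = 1  (491 = 2×178 + 135, 178 = 1×135 + 43, 135 = 3×43 + 6, 43 = 7×6 + 1, 6 = 6×1).
1 divides 107, so solutions exist.
Back-substituting, 178×(80) + 491×(-29) = 1.
So 178×(80) ≡ 1 (mod 491); multiply by 107: k ≡ 8560 (mod 491).
Smallest nonnegative: k = 8560 mod 491 = 213.

213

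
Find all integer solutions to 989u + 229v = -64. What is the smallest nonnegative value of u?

65

gcd(989, 229) = 1.
1 divides -64, so solutions exist.
By Bézout, 989×(-69) + 229×(298) = 1.
Scale by -64/1 = -64: (u₀, v₀) = (4416, -19072).
General solution: u = 4416 + 229t, v = -19072 - 989t for integer t.
u ≥ 0: smallest is 4416 mod 229 = 65 (at t = -19), with v = -281.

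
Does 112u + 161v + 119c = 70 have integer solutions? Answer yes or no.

yes

gcd(161, 112) = 7  (161 = 1·112 + 49, 112 = 2·49 + 14, 49 = 3·14 + 7, 14 = 2·7).
gcd(7, 119) = 7.
7 divides 70, so integer solutions exist.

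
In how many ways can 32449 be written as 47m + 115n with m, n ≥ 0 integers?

6

gcd(115, 47) = 1  (115 = 2×47 + 21, 47 = 2×21 + 5, 21 = 4×5 + 1, 5 = 5×1).
Back-substituting, 47×(-22) + 115×(9) = 1.
Scale by 32449: one solution is (-713878, 292041). Reduce m mod 115: (42, 265).
General: m = 42 + 115t, n = 265 - 47t.
m ≥ 0 ⇒ t ≥ 0; n ≥ 0 ⇒ t ≤ 5. So t ∈ [0, 5]: 6 solutions.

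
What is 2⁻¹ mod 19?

10

gcd(19, 2):
  19 = 9×2 + 1
  2 = 2×1
so gcd(19, 2) = 1.
Back-substitute for Bézout coefficients:
  1 = 19 - 9×2
  ... = 2×(-9) + 19×(1)
So 2×-9 ≡ 1 (mod 19), and -9 mod 19 = 10.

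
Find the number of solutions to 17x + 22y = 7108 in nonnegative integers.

gcd(22, 17):
  22 = 1*17 + 5
  17 = 3*5 + 2
  5 = 2*2 + 1
  2 = 2*1
so gcd(22, 17) = 1.
Back-substitute for Bézout coefficients:
  1 = 5 - 2*2
  ... = 17*(-9) + 22*(7)
Scale by 7108: one solution is (-63972, 49756). Reduce x mod 22: (4, 320).
General: x = 4 + 22t, y = 320 - 17t.
x ≥ 0 ⇒ t ≥ 0; y ≥ 0 ⇒ t ≤ 18. So t ∈ [0, 18]: 19 solutions.

19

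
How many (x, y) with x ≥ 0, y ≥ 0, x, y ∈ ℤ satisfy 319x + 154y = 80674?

gcd(319, 154):
  319 = 2*154 + 11
  154 = 14*11
so gcd(319, 154) = 11.
Back-substitute for Bézout coefficients:
  11 = 319 - 2*154
  ... = 319*(1) + 154*(-2)
Scale by 7334: one solution is (7334, -14668). Reduce x mod 14: (12, 499).
General: x = 12 + 14t, y = 499 - 29t.
x ≥ 0 ⇒ t ≥ 0; y ≥ 0 ⇒ t ≤ 17. So t ∈ [0, 17]: 18 solutions.

18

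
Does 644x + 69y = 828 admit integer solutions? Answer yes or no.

gcd(644, 69) = 23  (644 = 9·69 + 23, 69 = 3·23).
23 divides 828, so integer solutions exist.

yes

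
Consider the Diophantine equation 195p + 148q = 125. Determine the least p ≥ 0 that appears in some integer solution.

31

gcd(195, 148):
  195 = 1×148 + 47
  148 = 3×47 + 7
  47 = 6×7 + 5
  7 = 1×5 + 2
  5 = 2×2 + 1
  2 = 2×1
so gcd(195, 148) = 1.
1 divides 125, so solutions exist.
Back-substitute for Bézout coefficients:
  1 = 5 - 2×2
  ... = 195×(63) + 148×(-83)
Scale by 125/1 = 125: (p₀, q₀) = (7875, -10375).
General solution: p = 7875 + 148t, q = -10375 - 195t for integer t.
p ≥ 0: smallest is 7875 mod 148 = 31 (at t = -53), with q = -40.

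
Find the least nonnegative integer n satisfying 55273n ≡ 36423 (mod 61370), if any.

gcd(61370, 55273) = 1  (61370 = 1×55273 + 6097, 55273 = 9×6097 + 400, 6097 = 15×400 + 97, 400 = 4×97 + 12, 97 = 8×12 + 1, 12 = 12×1).
1 divides 36423, so solutions exist.
Back-substituting, 55273×(-5063) + 61370×(4560) = 1.
So 55273×(-5063) ≡ 1 (mod 61370); multiply by 36423: n ≡ -184409649 (mod 61370).
Smallest nonnegative: n = -184409649 mod 61370 = 7201.

7201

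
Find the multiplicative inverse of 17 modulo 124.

73

gcd(124, 17):
  124 = 7*17 + 5
  17 = 3*5 + 2
  5 = 2*2 + 1
  2 = 2*1
so gcd(124, 17) = 1.
Back-substitute for Bézout coefficients:
  1 = 5 - 2*2
  ... = 17*(-51) + 124*(7)
So 17*-51 ≡ 1 (mod 124), and -51 mod 124 = 73.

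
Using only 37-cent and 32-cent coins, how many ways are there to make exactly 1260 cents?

Need nonnegative integers with 37j + 32k = 1260.
gcd(37, 32) = 1, and 37·(13) + 32·(-15) = 1.
So (j₀, k₀) = (16380, -18900); general j = 16380 + 32t, k = -18900 - 37t.
j ≥ 0 ⇒ t ≥ -511; k ≥ 0 ⇒ t ≤ -511. That's 1 value of t.

1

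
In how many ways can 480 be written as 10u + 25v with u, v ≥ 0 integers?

10

gcd(25, 10) = 5  (25 = 2×10 + 5, 10 = 2×5).
Back-substituting, 10×(-2) + 25×(1) = 5.
Scale by 96: one solution is (-192, 96). Reduce u mod 5: (3, 18).
General: u = 3 + 5t, v = 18 - 2t.
u ≥ 0 ⇒ t ≥ 0; v ≥ 0 ⇒ t ≤ 9. So t ∈ [0, 9]: 10 solutions.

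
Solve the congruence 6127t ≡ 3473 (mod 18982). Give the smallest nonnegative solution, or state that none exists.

gcd(18982, 6127) = 1  (18982 = 3×6127 + 601, 6127 = 10×601 + 117, 601 = 5×117 + 16, 117 = 7×16 + 5, 16 = 3×5 + 1, 5 = 5×1).
1 divides 3473, so solutions exist.
Back-substituting, 6127×(-3569) + 18982×(1152) = 1.
So 6127×(-3569) ≡ 1 (mod 18982); multiply by 3473: t ≡ -12395137 (mod 18982).
Smallest nonnegative: t = -12395137 mod 18982 = 109.

109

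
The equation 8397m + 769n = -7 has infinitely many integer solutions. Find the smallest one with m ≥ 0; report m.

gcd(8397, 769):
  8397 = 10×769 + 707
  769 = 1×707 + 62
  707 = 11×62 + 25
  62 = 2×25 + 12
  25 = 2×12 + 1
  12 = 12×1
so gcd(8397, 769) = 1.
1 divides -7, so solutions exist.
Back-substitute for Bézout coefficients:
  1 = 25 - 2×12
  ... = 8397×(62) + 769×(-677)
Scale by -7/1 = -7: (m₀, n₀) = (-434, 4739).
General solution: m = -434 + 769t, n = 4739 - 8397t for integer t.
m ≥ 0: smallest is -434 mod 769 = 335 (at t = 1), with n = -3658.

335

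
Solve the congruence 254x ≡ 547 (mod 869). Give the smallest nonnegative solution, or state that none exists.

74

gcd(869, 254) = 1.
1 divides 547, so solutions exist.
By Bézout, 254×(-65) + 869×(19) = 1.
So 254×(-65) ≡ 1 (mod 869); multiply by 547: x ≡ -35555 (mod 869).
Smallest nonnegative: x = -35555 mod 869 = 74.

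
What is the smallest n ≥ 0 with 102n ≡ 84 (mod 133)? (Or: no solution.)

gcd(133, 102) = 1  (133 = 1*102 + 31, 102 = 3*31 + 9, 31 = 3*9 + 4, 9 = 2*4 + 1, 4 = 4*1).
1 divides 84, so solutions exist.
Back-substituting, 102*(30) + 133*(-23) = 1.
So 102*(30) ≡ 1 (mod 133); multiply by 84: n ≡ 2520 (mod 133).
Smallest nonnegative: n = 2520 mod 133 = 126.

126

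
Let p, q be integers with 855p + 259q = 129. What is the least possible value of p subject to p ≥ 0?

gcd(855, 259) = 1  (855 = 3×259 + 78, 259 = 3×78 + 25, 78 = 3×25 + 3, 25 = 8×3 + 1, 3 = 3×1).
1 divides 129, so solutions exist.
Back-substituting, 855×(-83) + 259×(274) = 1.
Scale by 129/1 = 129: (p₀, q₀) = (-10707, 35346).
General solution: p = -10707 + 259t, q = 35346 - 855t for integer t.
p ≥ 0: smallest is -10707 mod 259 = 171 (at t = 42), with q = -564.

171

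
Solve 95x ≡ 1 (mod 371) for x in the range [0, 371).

289

gcd(371, 95):
  371 = 3·95 + 86
  95 = 1·86 + 9
  86 = 9·9 + 5
  9 = 1·5 + 4
  5 = 1·4 + 1
  4 = 4·1
so gcd(371, 95) = 1.
Back-substitute for Bézout coefficients:
  1 = 5 - 1·4
  ... = 95·(-82) + 371·(21)
So 95·-82 ≡ 1 (mod 371), and -82 mod 371 = 289.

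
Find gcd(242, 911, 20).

gcd(911, 242):
  911 = 3*242 + 185
  242 = 1*185 + 57
  185 = 3*57 + 14
  57 = 4*14 + 1
  14 = 14*1
so gcd(911, 242) = 1.
gcd(1, 20) = 1.

1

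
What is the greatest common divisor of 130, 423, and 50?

gcd(423, 130):
  423 = 3*130 + 33
  130 = 3*33 + 31
  33 = 1*31 + 2
  31 = 15*2 + 1
  2 = 2*1
so gcd(423, 130) = 1.
gcd(1, 50) = 1.

1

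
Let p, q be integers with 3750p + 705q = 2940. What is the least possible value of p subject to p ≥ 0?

35

gcd(3750, 705):
  3750 = 5×705 + 225
  705 = 3×225 + 30
  225 = 7×30 + 15
  30 = 2×15
so gcd(3750, 705) = 15.
15 divides 2940, so solutions exist.
Back-substitute for Bézout coefficients:
  15 = 225 - 7×30
  ... = 3750×(22) + 705×(-117)
Scale by 2940/15 = 196: (p₀, q₀) = (4312, -22932).
General solution: p = 4312 + 47t, q = -22932 - 250t for integer t.
p ≥ 0: smallest is 4312 mod 47 = 35 (at t = -91), with q = -182.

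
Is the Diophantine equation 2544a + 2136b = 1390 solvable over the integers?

no

gcd(2544, 2136) = 24.
24 does not divide 1390 (remainder 22), so no integer solutions.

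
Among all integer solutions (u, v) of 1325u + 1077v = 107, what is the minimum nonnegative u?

109

gcd(1325, 1077) = 1.
1 divides 107, so solutions exist.
By Bézout, 1325·(152) + 1077·(-187) = 1.
Scale by 107/1 = 107: (u₀, v₀) = (16264, -20009).
General solution: u = 16264 + 1077t, v = -20009 - 1325t for integer t.
u ≥ 0: smallest is 16264 mod 1077 = 109 (at t = -15), with v = -134.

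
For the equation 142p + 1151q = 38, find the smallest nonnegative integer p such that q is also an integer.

1054

gcd(1151, 142) = 1  (1151 = 8·142 + 15, 142 = 9·15 + 7, 15 = 2·7 + 1, 7 = 7·1).
1 divides 38, so solutions exist.
Back-substituting, 142·(-154) + 1151·(19) = 1.
Scale by 38/1 = 38: (p₀, q₀) = (-5852, 722).
General solution: p = -5852 + 1151t, q = 722 - 142t for integer t.
p ≥ 0: smallest is -5852 mod 1151 = 1054 (at t = 6), with q = -130.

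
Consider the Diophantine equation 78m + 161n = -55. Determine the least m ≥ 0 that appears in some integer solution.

22

gcd(161, 78) = 1  (161 = 2·78 + 5, 78 = 15·5 + 3, 5 = 1·3 + 2, 3 = 1·2 + 1, 2 = 2·1).
1 divides -55, so solutions exist.
Back-substituting, 78·(64) + 161·(-31) = 1.
Scale by -55/1 = -55: (m₀, n₀) = (-3520, 1705).
General solution: m = -3520 + 161t, n = 1705 - 78t for integer t.
m ≥ 0: smallest is -3520 mod 161 = 22 (at t = 22), with n = -11.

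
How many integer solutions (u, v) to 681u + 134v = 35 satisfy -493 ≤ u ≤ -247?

gcd(681, 134):
  681 = 5·134 + 11
  134 = 12·11 + 2
  11 = 5·2 + 1
  2 = 2·1
so gcd(681, 134) = 1.
Back-substitute for Bézout coefficients:
  1 = 11 - 5·2
  ... = 681·(61) + 134·(-310)
Scale by 35: particular solution (2135, -10850); reduce u mod 134: (125, -635).
General solution: u = 125 + 134t, v = -635 - 681t for integer t.
-493 ≤ 125 + 134t ≤ -247 gives t ∈ [-4, -3], which is 2 values.

2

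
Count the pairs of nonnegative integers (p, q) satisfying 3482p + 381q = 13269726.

10

gcd(3482, 381):
  3482 = 9×381 + 53
  381 = 7×53 + 10
  53 = 5×10 + 3
  10 = 3×3 + 1
  3 = 3×1
so gcd(3482, 381) = 1.
Back-substitute for Bézout coefficients:
  1 = 10 - 3×3
  ... = 3482×(-115) + 381×(1051)
Scale by 13269726: one solution is (-1526018490, 13946482026). Reduce p mod 381: (48, 34390).
General: p = 48 + 381t, q = 34390 - 3482t.
p ≥ 0 ⇒ t ≥ 0; q ≥ 0 ⇒ t ≤ 9. So t ∈ [0, 9]: 10 solutions.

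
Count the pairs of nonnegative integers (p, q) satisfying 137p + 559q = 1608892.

21

gcd(559, 137):
  559 = 4×137 + 11
  137 = 12×11 + 5
  11 = 2×5 + 1
  5 = 5×1
so gcd(559, 137) = 1.
Back-substitute for Bézout coefficients:
  1 = 11 - 2×5
  ... = 137×(-102) + 559×(25)
Scale by 1608892: one solution is (-164106984, 40222300). Reduce p mod 559: (323, 2799).
General: p = 323 + 559t, q = 2799 - 137t.
p ≥ 0 ⇒ t ≥ 0; q ≥ 0 ⇒ t ≤ 20. So t ∈ [0, 20]: 21 solutions.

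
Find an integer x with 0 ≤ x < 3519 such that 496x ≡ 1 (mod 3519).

2845

gcd(3519, 496) = 1  (3519 = 7*496 + 47, 496 = 10*47 + 26, 47 = 1*26 + 21, 26 = 1*21 + 5, 21 = 4*5 + 1, 5 = 5*1).
Back-substituting, 496*(-674) + 3519*(95) = 1.
So 496*-674 ≡ 1 (mod 3519), and -674 mod 3519 = 2845.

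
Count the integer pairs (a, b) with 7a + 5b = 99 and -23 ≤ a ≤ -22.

1

gcd(7, 5) = 1.
By Bézout, 7·(-2) + 5·(3) = 1.
Particular solution: (2, 17).
General solution: a = 2 + 5t, b = 17 - 7t for integer t.
-23 ≤ 2 + 5t ≤ -22 gives t ∈ [-5, -5], which is 1 value.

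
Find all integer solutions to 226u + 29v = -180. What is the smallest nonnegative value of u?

1

gcd(226, 29):
  226 = 7×29 + 23
  29 = 1×23 + 6
  23 = 3×6 + 5
  6 = 1×5 + 1
  5 = 5×1
so gcd(226, 29) = 1.
1 divides -180, so solutions exist.
Back-substitute for Bézout coefficients:
  1 = 6 - 1×5
  ... = 226×(-5) + 29×(39)
Scale by -180/1 = -180: (u₀, v₀) = (900, -7020).
General solution: u = 900 + 29t, v = -7020 - 226t for integer t.
u ≥ 0: smallest is 900 mod 29 = 1 (at t = -31), with v = -14.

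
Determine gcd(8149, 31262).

gcd(31262, 8149):
  31262 = 3*8149 + 6815
  8149 = 1*6815 + 1334
  6815 = 5*1334 + 145
  1334 = 9*145 + 29
  145 = 5*29
so gcd(31262, 8149) = 29.

29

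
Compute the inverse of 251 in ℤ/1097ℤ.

979

gcd(1097, 251) = 1  (1097 = 4×251 + 93, 251 = 2×93 + 65, 93 = 1×65 + 28, 65 = 2×28 + 9, 28 = 3×9 + 1, 9 = 9×1).
Back-substituting, 251×(-118) + 1097×(27) = 1.
So 251×-118 ≡ 1 (mod 1097), and -118 mod 1097 = 979.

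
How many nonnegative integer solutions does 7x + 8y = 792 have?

gcd(8, 7):
  8 = 1*7 + 1
  7 = 7*1
so gcd(8, 7) = 1.
Back-substitute for Bézout coefficients:
  1 = 8 - 1*7
  ... = 7*(-1) + 8*(1)
Scale by 792: one solution is (-792, 792). Reduce x mod 8: (0, 99).
General: x = 0 + 8t, y = 99 - 7t.
x ≥ 0 ⇒ t ≥ 0; y ≥ 0 ⇒ t ≤ 14. So t ∈ [0, 14]: 15 solutions.

15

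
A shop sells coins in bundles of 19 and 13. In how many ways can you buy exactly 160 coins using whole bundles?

Need nonnegative integers with 19j + 13k = 160.
gcd(19, 13) = 1, and 19·(-2) + 13·(3) = 1.
So (j₀, k₀) = (-320, 480); general j = -320 + 13t, k = 480 - 19t.
j ≥ 0 ⇒ t ≥ 25; k ≥ 0 ⇒ t ≤ 25. That's 1 value of t.

1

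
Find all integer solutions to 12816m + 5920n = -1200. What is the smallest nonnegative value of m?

205

gcd(12816, 5920) = 16.
16 divides -1200, so solutions exist.
By Bézout, 12816·(91) + 5920·(-197) = 16.
Scale by -1200/16 = -75: (m₀, n₀) = (-6825, 14775).
General solution: m = -6825 + 370t, n = 14775 - 801t for integer t.
m ≥ 0: smallest is -6825 mod 370 = 205 (at t = 19), with n = -444.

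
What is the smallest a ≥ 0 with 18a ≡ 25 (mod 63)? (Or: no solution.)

no solution

gcd(63, 18) = 9.
9 does not divide 25, so the congruence has no solution.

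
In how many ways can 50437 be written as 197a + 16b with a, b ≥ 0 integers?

gcd(197, 16) = 1.
By Bézout, 197*(-3) + 16*(37) = 1.
One solution: (1, 3140).
General: a = 1 + 16t, b = 3140 - 197t.
a ≥ 0 ⇒ t ≥ 0; b ≥ 0 ⇒ t ≤ 15. So t ∈ [0, 15]: 16 solutions.

16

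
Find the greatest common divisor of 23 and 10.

gcd(23, 10) = 1  (23 = 2·10 + 3, 10 = 3·3 + 1, 3 = 3·1).

1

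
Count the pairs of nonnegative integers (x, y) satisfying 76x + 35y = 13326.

gcd(76, 35) = 1  (76 = 2·35 + 6, 35 = 5·6 + 5, 6 = 1·5 + 1, 5 = 5·1).
Back-substituting, 76·(6) + 35·(-13) = 1.
Scale by 13326: one solution is (79956, -173238). Reduce x mod 35: (16, 346).
General: x = 16 + 35t, y = 346 - 76t.
x ≥ 0 ⇒ t ≥ 0; y ≥ 0 ⇒ t ≤ 4. So t ∈ [0, 4]: 5 solutions.

5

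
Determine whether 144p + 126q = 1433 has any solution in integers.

gcd(144, 126) = 18.
18 does not divide 1433 (remainder 11), so no integer solutions.

no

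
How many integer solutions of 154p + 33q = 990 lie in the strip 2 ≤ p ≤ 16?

gcd(154, 33):
  154 = 4*33 + 22
  33 = 1*22 + 11
  22 = 2*11
so gcd(154, 33) = 11.
Back-substitute for Bézout coefficients:
  11 = 33 - 1*22
  ... = 154*(-1) + 33*(5)
Scale by 90: particular solution (-90, 450); reduce p mod 3: (0, 30).
General solution: p = 0 + 3t, q = 30 - 14t for integer t.
2 ≤ 0 + 3t ≤ 16 gives t ∈ [1, 5], which is 5 values.

5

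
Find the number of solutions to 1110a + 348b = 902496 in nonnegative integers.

gcd(1110, 348) = 6.
By Bézout, 1110·(-21) + 348·(67) = 6.
One solution: (2, 2587).
General: a = 2 + 58t, b = 2587 - 185t.
a ≥ 0 ⇒ t ≥ 0; b ≥ 0 ⇒ t ≤ 13. So t ∈ [0, 13]: 14 solutions.

14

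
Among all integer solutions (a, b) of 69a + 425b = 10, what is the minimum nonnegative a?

265

gcd(425, 69) = 1  (425 = 6·69 + 11, 69 = 6·11 + 3, 11 = 3·3 + 2, 3 = 1·2 + 1, 2 = 2·1).
1 divides 10, so solutions exist.
Back-substituting, 69·(154) + 425·(-25) = 1.
Scale by 10/1 = 10: (a₀, b₀) = (1540, -250).
General solution: a = 1540 + 425t, b = -250 - 69t for integer t.
a ≥ 0: smallest is 1540 mod 425 = 265 (at t = -3), with b = -43.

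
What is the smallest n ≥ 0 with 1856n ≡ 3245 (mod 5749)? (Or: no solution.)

1312

gcd(5749, 1856) = 1.
1 divides 3245, so solutions exist.
By Bézout, 1856·(-1874) + 5749·(605) = 1.
So 1856·(-1874) ≡ 1 (mod 5749); multiply by 3245: n ≡ -6081130 (mod 5749).
Smallest nonnegative: n = -6081130 mod 5749 = 1312.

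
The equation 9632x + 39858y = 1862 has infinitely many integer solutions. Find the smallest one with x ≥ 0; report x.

2272

gcd(39858, 9632):
  39858 = 4*9632 + 1330
  9632 = 7*1330 + 322
  1330 = 4*322 + 42
  322 = 7*42 + 28
  42 = 1*28 + 14
  28 = 2*14
so gcd(39858, 9632) = 14.
14 divides 1862, so solutions exist.
Back-substitute for Bézout coefficients:
  14 = 42 - 1*28
  ... = 9632*(-989) + 39858*(239)
Scale by 1862/14 = 133: (x₀, y₀) = (-131537, 31787).
General solution: x = -131537 + 2847t, y = 31787 - 688t for integer t.
x ≥ 0: smallest is -131537 mod 2847 = 2272 (at t = 47), with y = -549.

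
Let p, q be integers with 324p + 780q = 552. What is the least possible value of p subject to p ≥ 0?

gcd(780, 324):
  780 = 2*324 + 132
  324 = 2*132 + 60
  132 = 2*60 + 12
  60 = 5*12
so gcd(780, 324) = 12.
12 divides 552, so solutions exist.
Back-substitute for Bézout coefficients:
  12 = 132 - 2*60
  ... = 324*(-12) + 780*(5)
Scale by 552/12 = 46: (p₀, q₀) = (-552, 230).
General solution: p = -552 + 65t, q = 230 - 27t for integer t.
p ≥ 0: smallest is -552 mod 65 = 33 (at t = 9), with q = -13.

33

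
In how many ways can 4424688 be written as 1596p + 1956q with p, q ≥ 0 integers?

gcd(1956, 1596) = 12.
By Bézout, 1596×(38) + 1956×(-31) = 12.
One solution: (32, 2236).
General: p = 32 + 163t, q = 2236 - 133t.
p ≥ 0 ⇒ t ≥ 0; q ≥ 0 ⇒ t ≤ 16. So t ∈ [0, 16]: 17 solutions.

17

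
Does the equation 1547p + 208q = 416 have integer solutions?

yes

gcd(1547, 208) = 13.
13 divides 416, so integer solutions exist.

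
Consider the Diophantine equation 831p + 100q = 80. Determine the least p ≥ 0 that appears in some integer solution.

80

gcd(831, 100):
  831 = 8·100 + 31
  100 = 3·31 + 7
  31 = 4·7 + 3
  7 = 2·3 + 1
  3 = 3·1
so gcd(831, 100) = 1.
1 divides 80, so solutions exist.
Back-substitute for Bézout coefficients:
  1 = 7 - 2·3
  ... = 831·(-29) + 100·(241)
Scale by 80/1 = 80: (p₀, q₀) = (-2320, 19280).
General solution: p = -2320 + 100t, q = 19280 - 831t for integer t.
p ≥ 0: smallest is -2320 mod 100 = 80 (at t = 24), with q = -664.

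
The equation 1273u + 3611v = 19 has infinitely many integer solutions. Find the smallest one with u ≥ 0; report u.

2587

gcd(3611, 1273):
  3611 = 2*1273 + 1065
  1273 = 1*1065 + 208
  1065 = 5*208 + 25
  208 = 8*25 + 8
  25 = 3*8 + 1
  8 = 8*1
so gcd(3611, 1273) = 1.
1 divides 19, so solutions exist.
Back-substitute for Bézout coefficients:
  1 = 25 - 3*8
  ... = 1273*(-434) + 3611*(153)
Scale by 19/1 = 19: (u₀, v₀) = (-8246, 2907).
General solution: u = -8246 + 3611t, v = 2907 - 1273t for integer t.
u ≥ 0: smallest is -8246 mod 3611 = 2587 (at t = 3), with v = -912.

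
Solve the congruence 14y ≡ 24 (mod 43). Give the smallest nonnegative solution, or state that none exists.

14

gcd(43, 14) = 1.
1 divides 24, so solutions exist.
By Bézout, 14*(-3) + 43*(1) = 1.
So 14*(-3) ≡ 1 (mod 43); multiply by 24: y ≡ -72 (mod 43).
Smallest nonnegative: y = -72 mod 43 = 14.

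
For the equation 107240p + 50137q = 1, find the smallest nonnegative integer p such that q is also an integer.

4959

gcd(107240, 50137):
  107240 = 2*50137 + 6966
  50137 = 7*6966 + 1375
  6966 = 5*1375 + 91
  1375 = 15*91 + 10
  91 = 9*10 + 1
  10 = 10*1
so gcd(107240, 50137) = 1.
1 divides 1, so solutions exist.
Back-substitute for Bézout coefficients:
  1 = 91 - 9*10
  ... = 107240*(4959) + 50137*(-10607)
Scale by 1/1 = 1: (p₀, q₀) = (4959, -10607).
General solution: p = 4959 + 50137t, q = -10607 - 107240t for integer t.
p ≥ 0: smallest is 4959 mod 50137 = 4959 (at t = 0), with q = -10607.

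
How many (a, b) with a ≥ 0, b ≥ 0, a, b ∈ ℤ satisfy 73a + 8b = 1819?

gcd(73, 8):
  73 = 9·8 + 1
  8 = 8·1
so gcd(73, 8) = 1.
Back-substitute for Bézout coefficients:
  1 = 73 - 9·8
  ... = 73·(1) + 8·(-9)
Scale by 1819: one solution is (1819, -16371). Reduce a mod 8: (3, 200).
General: a = 3 + 8t, b = 200 - 73t.
a ≥ 0 ⇒ t ≥ 0; b ≥ 0 ⇒ t ≤ 2. So t ∈ [0, 2]: 3 solutions.

3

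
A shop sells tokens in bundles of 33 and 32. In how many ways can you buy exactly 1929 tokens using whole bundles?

Need nonnegative integers with 33j + 32k = 1929.
gcd(33, 32) = 1, and 33·(1) + 32·(-1) = 1.
So (j₀, k₀) = (1929, -1929); general j = 1929 + 32t, k = -1929 - 33t.
j ≥ 0 ⇒ t ≥ -60; k ≥ 0 ⇒ t ≤ -59. That's 2 values of t.

2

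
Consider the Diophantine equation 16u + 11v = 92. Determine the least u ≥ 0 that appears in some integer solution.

gcd(16, 11) = 1.
1 divides 92, so solutions exist.
By Bézout, 16×(-2) + 11×(3) = 1.
Scale by 92/1 = 92: (u₀, v₀) = (-184, 276).
General solution: u = -184 + 11t, v = 276 - 16t for integer t.
u ≥ 0: smallest is -184 mod 11 = 3 (at t = 17), with v = 4.

3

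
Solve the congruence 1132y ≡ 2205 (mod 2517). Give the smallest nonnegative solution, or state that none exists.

480

gcd(2517, 1132) = 1.
1 divides 2205, so solutions exist.
By Bézout, 1132·(-776) + 2517·(349) = 1.
So 1132·(-776) ≡ 1 (mod 2517); multiply by 2205: y ≡ -1711080 (mod 2517).
Smallest nonnegative: y = -1711080 mod 2517 = 480.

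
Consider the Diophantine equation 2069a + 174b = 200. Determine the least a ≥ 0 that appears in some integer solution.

136

gcd(2069, 174):
  2069 = 11*174 + 155
  174 = 1*155 + 19
  155 = 8*19 + 3
  19 = 6*3 + 1
  3 = 3*1
so gcd(2069, 174) = 1.
1 divides 200, so solutions exist.
Back-substitute for Bézout coefficients:
  1 = 19 - 6*3
  ... = 2069*(-55) + 174*(654)
Scale by 200/1 = 200: (a₀, b₀) = (-11000, 130800).
General solution: a = -11000 + 174t, b = 130800 - 2069t for integer t.
a ≥ 0: smallest is -11000 mod 174 = 136 (at t = 64), with b = -1616.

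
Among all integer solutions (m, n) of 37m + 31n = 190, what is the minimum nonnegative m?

gcd(37, 31) = 1  (37 = 1*31 + 6, 31 = 5*6 + 1, 6 = 6*1).
1 divides 190, so solutions exist.
Back-substituting, 37*(-5) + 31*(6) = 1.
Scale by 190/1 = 190: (m₀, n₀) = (-950, 1140).
General solution: m = -950 + 31t, n = 1140 - 37t for integer t.
m ≥ 0: smallest is -950 mod 31 = 11 (at t = 31), with n = -7.

11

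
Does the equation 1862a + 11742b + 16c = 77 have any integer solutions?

gcd(11742, 1862) = 38  (11742 = 6×1862 + 570, 1862 = 3×570 + 152, 570 = 3×152 + 114, 152 = 1×114 + 38, 114 = 3×38).
gcd(38, 16) = 2.
2 does not divide 77 (remainder 1), so no integer solutions.

no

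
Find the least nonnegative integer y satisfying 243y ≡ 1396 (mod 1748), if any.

gcd(1748, 243) = 1  (1748 = 7*243 + 47, 243 = 5*47 + 8, 47 = 5*8 + 7, 8 = 1*7 + 1, 7 = 7*1).
1 divides 1396, so solutions exist.
Back-substituting, 243*(223) + 1748*(-31) = 1.
So 243*(223) ≡ 1 (mod 1748); multiply by 1396: y ≡ 311308 (mod 1748).
Smallest nonnegative: y = 311308 mod 1748 = 164.

164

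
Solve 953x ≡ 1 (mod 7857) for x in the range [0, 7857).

gcd(7857, 953) = 1.
By Bézout, 953*(3743) + 7857*(-454) = 1.
So 953*3743 ≡ 1 (mod 7857), and 3743 mod 7857 = 3743.

3743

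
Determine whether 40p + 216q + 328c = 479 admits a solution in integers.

no

gcd(216, 40):
  216 = 5*40 + 16
  40 = 2*16 + 8
  16 = 2*8
so gcd(216, 40) = 8.
gcd(8, 328) = 8.
8 does not divide 479 (remainder 7), so no integer solutions.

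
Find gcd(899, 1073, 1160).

gcd(1073, 899):
  1073 = 1×899 + 174
  899 = 5×174 + 29
  174 = 6×29
so gcd(1073, 899) = 29.
gcd(29, 1160) = 29.

29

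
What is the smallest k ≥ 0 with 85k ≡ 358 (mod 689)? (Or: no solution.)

gcd(689, 85) = 1  (689 = 8*85 + 9, 85 = 9*9 + 4, 9 = 2*4 + 1, 4 = 4*1).
1 divides 358, so solutions exist.
Back-substituting, 85*(-154) + 689*(19) = 1.
So 85*(-154) ≡ 1 (mod 689); multiply by 358: k ≡ -55132 (mod 689).
Smallest nonnegative: k = -55132 mod 689 = 677.

677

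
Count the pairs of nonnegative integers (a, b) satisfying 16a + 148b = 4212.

gcd(148, 16):
  148 = 9*16 + 4
  16 = 4*4
so gcd(148, 16) = 4.
Back-substitute for Bézout coefficients:
  4 = 148 - 9*16
  ... = 16*(-9) + 148*(1)
Scale by 1053: one solution is (-9477, 1053). Reduce a mod 37: (32, 25).
General: a = 32 + 37t, b = 25 - 4t.
a ≥ 0 ⇒ t ≥ 0; b ≥ 0 ⇒ t ≤ 6. So t ∈ [0, 6]: 7 solutions.

7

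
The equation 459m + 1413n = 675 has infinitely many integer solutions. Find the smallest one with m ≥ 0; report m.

gcd(1413, 459) = 9  (1413 = 3*459 + 36, 459 = 12*36 + 27, 36 = 1*27 + 9, 27 = 3*9).
9 divides 675, so solutions exist.
Back-substituting, 459*(-40) + 1413*(13) = 9.
Scale by 675/9 = 75: (m₀, n₀) = (-3000, 975).
General solution: m = -3000 + 157t, n = 975 - 51t for integer t.
m ≥ 0: smallest is -3000 mod 157 = 140 (at t = 20), with n = -45.

140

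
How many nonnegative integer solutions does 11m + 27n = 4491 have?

gcd(27, 11):
  27 = 2×11 + 5
  11 = 2×5 + 1
  5 = 5×1
so gcd(27, 11) = 1.
Back-substitute for Bézout coefficients:
  1 = 11 - 2×5
  ... = 11×(5) + 27×(-2)
Scale by 4491: one solution is (22455, -8982). Reduce m mod 27: (18, 159).
General: m = 18 + 27t, n = 159 - 11t.
m ≥ 0 ⇒ t ≥ 0; n ≥ 0 ⇒ t ≤ 14. So t ∈ [0, 14]: 15 solutions.

15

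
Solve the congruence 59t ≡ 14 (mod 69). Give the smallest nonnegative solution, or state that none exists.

gcd(69, 59) = 1.
1 divides 14, so solutions exist.
By Bézout, 59×(-7) + 69×(6) = 1.
So 59×(-7) ≡ 1 (mod 69); multiply by 14: t ≡ -98 (mod 69).
Smallest nonnegative: t = -98 mod 69 = 40.

40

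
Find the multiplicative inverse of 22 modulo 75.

gcd(75, 22) = 1  (75 = 3·22 + 9, 22 = 2·9 + 4, 9 = 2·4 + 1, 4 = 4·1).
Back-substituting, 22·(-17) + 75·(5) = 1.
So 22·-17 ≡ 1 (mod 75), and -17 mod 75 = 58.

58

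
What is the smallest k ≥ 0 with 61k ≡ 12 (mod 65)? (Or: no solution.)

gcd(65, 61) = 1.
1 divides 12, so solutions exist.
By Bézout, 61*(16) + 65*(-15) = 1.
So 61*(16) ≡ 1 (mod 65); multiply by 12: k ≡ 192 (mod 65).
Smallest nonnegative: k = 192 mod 65 = 62.

62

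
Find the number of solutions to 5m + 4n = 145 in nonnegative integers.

gcd(5, 4):
  5 = 1·4 + 1
  4 = 4·1
so gcd(5, 4) = 1.
Back-substitute for Bézout coefficients:
  1 = 5 - 1·4
  ... = 5·(1) + 4·(-1)
Scale by 145: one solution is (145, -145). Reduce m mod 4: (1, 35).
General: m = 1 + 4t, n = 35 - 5t.
m ≥ 0 ⇒ t ≥ 0; n ≥ 0 ⇒ t ≤ 7. So t ∈ [0, 7]: 8 solutions.

8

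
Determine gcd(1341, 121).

1

gcd(1341, 121):
  1341 = 11×121 + 10
  121 = 12×10 + 1
  10 = 10×1
so gcd(1341, 121) = 1.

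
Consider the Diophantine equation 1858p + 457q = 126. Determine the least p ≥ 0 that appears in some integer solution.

187

gcd(1858, 457):
  1858 = 4*457 + 30
  457 = 15*30 + 7
  30 = 4*7 + 2
  7 = 3*2 + 1
  2 = 2*1
so gcd(1858, 457) = 1.
1 divides 126, so solutions exist.
Back-substitute for Bézout coefficients:
  1 = 7 - 3*2
  ... = 1858*(-198) + 457*(805)
Scale by 126/1 = 126: (p₀, q₀) = (-24948, 101430).
General solution: p = -24948 + 457t, q = 101430 - 1858t for integer t.
p ≥ 0: smallest is -24948 mod 457 = 187 (at t = 55), with q = -760.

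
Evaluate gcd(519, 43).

gcd(519, 43):
  519 = 12*43 + 3
  43 = 14*3 + 1
  3 = 3*1
so gcd(519, 43) = 1.

1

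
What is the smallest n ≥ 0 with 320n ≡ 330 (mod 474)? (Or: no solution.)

gcd(474, 320) = 2  (474 = 1*320 + 154, 320 = 2*154 + 12, 154 = 12*12 + 10, 12 = 1*10 + 2, 10 = 5*2).
2 divides 330, so solutions exist.
Back-substituting, 320*(40) + 474*(-27) = 2.
So 320*(40) ≡ 2 (mod 474); multiply by 165: n ≡ 6600 (mod 237).
Smallest nonnegative: n = 6600 mod 237 = 201.

201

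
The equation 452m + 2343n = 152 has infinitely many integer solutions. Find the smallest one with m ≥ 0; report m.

gcd(2343, 452) = 1.
1 divides 152, so solutions exist.
By Bézout, 452*(254) + 2343*(-49) = 1.
Scale by 152/1 = 152: (m₀, n₀) = (38608, -7448).
General solution: m = 38608 + 2343t, n = -7448 - 452t for integer t.
m ≥ 0: smallest is 38608 mod 2343 = 1120 (at t = -16), with n = -216.

1120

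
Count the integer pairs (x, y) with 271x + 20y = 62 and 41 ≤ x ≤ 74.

gcd(271, 20):
  271 = 13*20 + 11
  20 = 1*11 + 9
  11 = 1*9 + 2
  9 = 4*2 + 1
  2 = 2*1
so gcd(271, 20) = 1.
Back-substitute for Bézout coefficients:
  1 = 9 - 4*2
  ... = 271*(-9) + 20*(122)
Scale by 62: particular solution (-558, 7564); reduce x mod 20: (2, -24).
General solution: x = 2 + 20t, y = -24 - 271t for integer t.
41 ≤ 2 + 20t ≤ 74 gives t ∈ [2, 3], which is 2 values.

2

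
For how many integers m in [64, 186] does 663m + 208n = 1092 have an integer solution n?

gcd(663, 208):
  663 = 3·208 + 39
  208 = 5·39 + 13
  39 = 3·13
so gcd(663, 208) = 13.
Back-substitute for Bézout coefficients:
  13 = 208 - 5·39
  ... = 663·(-5) + 208·(16)
Scale by 84: particular solution (-420, 1344); reduce m mod 16: (12, -33).
General solution: m = 12 + 16t, n = -33 - 51t for integer t.
64 ≤ 12 + 16t ≤ 186 gives t ∈ [4, 10], which is 7 values.

7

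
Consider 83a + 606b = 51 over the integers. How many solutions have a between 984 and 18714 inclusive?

30

gcd(606, 83) = 1.
By Bézout, 83*(-73) + 606*(10) = 1.
Particular solution: (519, -71).
General solution: a = 519 + 606t, b = -71 - 83t for integer t.
984 ≤ 519 + 606t ≤ 18714 gives t ∈ [1, 30], which is 30 values.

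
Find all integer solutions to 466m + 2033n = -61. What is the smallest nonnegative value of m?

1854

gcd(2033, 466):
  2033 = 4·466 + 169
  466 = 2·169 + 128
  169 = 1·128 + 41
  128 = 3·41 + 5
  41 = 8·5 + 1
  5 = 5·1
so gcd(2033, 466) = 1.
1 divides -61, so solutions exist.
Back-substitute for Bézout coefficients:
  1 = 41 - 8·5
  ... = 466·(-397) + 2033·(91)
Scale by -61/1 = -61: (m₀, n₀) = (24217, -5551).
General solution: m = 24217 + 2033t, n = -5551 - 466t for integer t.
m ≥ 0: smallest is 24217 mod 2033 = 1854 (at t = -11), with n = -425.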